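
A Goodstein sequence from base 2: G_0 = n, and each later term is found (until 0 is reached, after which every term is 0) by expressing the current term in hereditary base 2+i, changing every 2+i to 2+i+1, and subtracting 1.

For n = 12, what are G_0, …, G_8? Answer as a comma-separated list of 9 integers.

12 —HB2→ 2^(2 + 1) + 2^2 —bump→ 3^(3 + 1) + 3^3 = 108 —(−1)→ 107
107 —HB3→ 3^(3 + 1) + 2·3^2 + 2·3 + 2 —bump→ 4^(4 + 1) + 2·4^2 + 2·4 + 2 = 1066 —(−1)→ 1065
1065 —HB4→ 4^(4 + 1) + 2·4^2 + 2·4 + 1 —bump→ 5^(5 + 1) + 2·5^2 + 2·5 + 1 = 15686 —(−1)→ 15685
15685 —HB5→ 5^(5 + 1) + 2·5^2 + 2·5 —bump→ 6^(6 + 1) + 2·6^2 + 2·6 = 280020 —(−1)→ 280019
280019 —HB6→ 6^(6 + 1) + 2·6^2 + 6 + 5 —bump→ 7^(7 + 1) + 2·7^2 + 7 + 5 = 5764911 —(−1)→ 5764910
5764910 —HB7→ 7^(7 + 1) + 2·7^2 + 7 + 4 —bump→ 8^(8 + 1) + 2·8^2 + 8 + 4 = 134217868 —(−1)→ 134217867
134217867 —HB8→ 8^(8 + 1) + 2·8^2 + 8 + 3 —bump→ 9^(9 + 1) + 2·9^2 + 9 + 3 = 3486784575 —(−1)→ 3486784574
3486784574 —HB9→ 9^(9 + 1) + 2·9^2 + 9 + 2 —bump→ 10^(10 + 1) + 2·10^2 + 10 + 2 = 100000000212 —(−1)→ 100000000211

12, 107, 1065, 15685, 280019, 5764910, 134217867, 3486784574, 100000000211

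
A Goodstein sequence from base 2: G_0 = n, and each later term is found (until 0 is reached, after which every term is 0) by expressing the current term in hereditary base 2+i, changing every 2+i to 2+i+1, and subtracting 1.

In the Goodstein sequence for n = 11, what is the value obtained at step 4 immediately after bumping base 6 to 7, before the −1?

5764802

i=0: 11 = 2^(2 + 1) + 2 + 1 (b=2); 2→3: 3^(3 + 1) + 3 + 1 = 85; 85−1 = 84
i=1: 84 = 3^(3 + 1) + 3 (b=3); 3→4: 4^(4 + 1) + 4 = 1028; 1028−1 = 1027
i=2: 1027 = 4^(4 + 1) + 3 (b=4); 4→5: 5^(5 + 1) + 3 = 15628; 15628−1 = 15627
i=3: 15627 = 5^(5 + 1) + 2 (b=5); 5→6: 6^(6 + 1) + 2 = 279938; 279938−1 = 279937
i=4: 279937 = 6^(6 + 1) + 1 (b=6); 6→7: 7^(7 + 1) + 1 = 5764802; 5764802−1 = 5764801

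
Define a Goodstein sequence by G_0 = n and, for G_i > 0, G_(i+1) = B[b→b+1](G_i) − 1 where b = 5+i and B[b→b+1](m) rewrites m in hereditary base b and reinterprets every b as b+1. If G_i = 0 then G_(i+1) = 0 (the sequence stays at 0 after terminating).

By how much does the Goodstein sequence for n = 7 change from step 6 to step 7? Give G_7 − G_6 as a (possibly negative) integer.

[0] 7 ≡ 5 + 2 (base 5). Lift 6: 8. −1: 7.
[1] 7 ≡ 6 + 1 (base 6). Lift 7: 8. −1: 7.
[2] 7 ≡ 7 (base 7). Lift 8: 8. −1: 7.
[3] 7 ≡ 7 (base 8). Lift 9: 7. −1: 6.
[4] 6 ≡ 6 (base 9). Lift 10: 6. −1: 5.
[5] 5 ≡ 5 (base 10). Lift 11: 5. −1: 4.
[6] 4 ≡ 4 (base 11). Lift 12: 4. −1: 3.

-1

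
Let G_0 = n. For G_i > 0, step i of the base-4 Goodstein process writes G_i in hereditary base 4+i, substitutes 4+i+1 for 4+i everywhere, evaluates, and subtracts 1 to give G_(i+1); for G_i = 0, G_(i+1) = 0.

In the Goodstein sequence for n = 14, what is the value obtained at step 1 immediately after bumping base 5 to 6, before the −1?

(0) 14|_4 = 3·4 + 2 ↦ 3·5 + 2|_5 = 17 ⇒ 16
(1) 16|_5 = 3·5 + 1 ↦ 3·6 + 1|_6 = 19 ⇒ 18

19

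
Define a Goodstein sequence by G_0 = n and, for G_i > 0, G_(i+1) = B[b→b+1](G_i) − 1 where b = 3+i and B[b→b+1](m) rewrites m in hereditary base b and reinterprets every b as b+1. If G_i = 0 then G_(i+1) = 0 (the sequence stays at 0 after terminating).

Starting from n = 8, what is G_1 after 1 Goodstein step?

[0] 8 ≡ 2·3 + 2 (base 3). Lift 4: 10. −1: 9.
[1] 9 ≡ 2·4 + 1 (base 4). Lift 5: 11. −1: 10.

9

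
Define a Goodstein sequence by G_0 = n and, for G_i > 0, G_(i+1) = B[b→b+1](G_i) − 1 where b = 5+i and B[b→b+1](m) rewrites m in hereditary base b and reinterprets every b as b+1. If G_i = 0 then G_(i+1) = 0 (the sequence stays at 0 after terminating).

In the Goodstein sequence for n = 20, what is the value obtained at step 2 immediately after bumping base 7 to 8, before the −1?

28

20 —HB5→ 4·5 —bump→ 4·6 = 24 —(−1)→ 23
23 —HB6→ 3·6 + 5 —bump→ 3·7 + 5 = 26 —(−1)→ 25
25 —HB7→ 3·7 + 4 —bump→ 3·8 + 4 = 28 —(−1)→ 27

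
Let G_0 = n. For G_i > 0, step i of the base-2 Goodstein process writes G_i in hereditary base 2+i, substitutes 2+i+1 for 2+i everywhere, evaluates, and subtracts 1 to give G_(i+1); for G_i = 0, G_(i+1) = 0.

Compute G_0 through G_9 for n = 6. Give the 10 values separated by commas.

step 0: 6 = 2^2 + 2; sub 3 for 2: 3^3 + 3; = 30; G_1 = 30−1 = 29
step 1: 29 = 3^3 + 2; sub 4 for 3: 4^4 + 2; = 258; G_2 = 258−1 = 257
step 2: 257 = 4^4 + 1; sub 5 for 4: 5^5 + 1; = 3126; G_3 = 3126−1 = 3125
step 3: 3125 = 5^5; sub 6 for 5: 6^6; = 46656; G_4 = 46656−1 = 46655
step 4: 46655 = 5·6^5 + 5·6^4 + 5·6^3 + 5·6^2 + 5·6 + 5; sub 7 for 6: 5·7^5 + 5·7^4 + 5·7^3 + 5·7^2 + 5·7 + 5; = 98040; G_5 = 98040−1 = 98039
step 5: 98039 = 5·7^5 + 5·7^4 + 5·7^3 + 5·7^2 + 5·7 + 4; sub 8 for 7: 5·8^5 + 5·8^4 + 5·8^3 + 5·8^2 + 5·8 + 4; = 187244; G_6 = 187244−1 = 187243
step 6: 187243 = 5·8^5 + 5·8^4 + 5·8^3 + 5·8^2 + 5·8 + 3; sub 9 for 8: 5·9^5 + 5·9^4 + 5·9^3 + 5·9^2 + 5·9 + 3; = 332148; G_7 = 332148−1 = 332147
step 7: 332147 = 5·9^5 + 5·9^4 + 5·9^3 + 5·9^2 + 5·9 + 2; sub 10 for 9: 5·10^5 + 5·10^4 + 5·10^3 + 5·10^2 + 5·10 + 2; = 555552; G_8 = 555552−1 = 555551
step 8: 555551 = 5·10^5 + 5·10^4 + 5·10^3 + 5·10^2 + 5·10 + 1; sub 11 for 10: 5·11^5 + 5·11^4 + 5·11^3 + 5·11^2 + 5·11 + 1; = 885776; G_9 = 885776−1 = 885775

6, 29, 257, 3125, 46655, 98039, 187243, 332147, 555551, 885775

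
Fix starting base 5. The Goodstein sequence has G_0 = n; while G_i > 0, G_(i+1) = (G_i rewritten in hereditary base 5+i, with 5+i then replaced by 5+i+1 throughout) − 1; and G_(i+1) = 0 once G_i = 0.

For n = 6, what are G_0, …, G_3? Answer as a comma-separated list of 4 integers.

G_0 = 6. HB_5(6) = 5 + 1. Bump = 7. G_1 = 6.
G_1 = 6. HB_6(6) = 6. Bump = 7. G_2 = 6.
G_2 = 6. HB_7(6) = 6. Bump = 6. G_3 = 5.

6, 6, 6, 5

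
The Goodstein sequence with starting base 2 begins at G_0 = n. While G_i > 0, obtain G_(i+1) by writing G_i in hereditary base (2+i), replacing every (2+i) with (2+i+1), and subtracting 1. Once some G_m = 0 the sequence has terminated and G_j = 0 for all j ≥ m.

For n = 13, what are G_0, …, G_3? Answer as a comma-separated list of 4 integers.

13, 108, 1279, 16092

G_0=13  [base 2] 2^(2 + 1) + 2^2 + 1  →[2↦3]→  3^(3 + 1) + 3^3 + 1 = 109  −1 ⇒ G_1=108
G_1=108  [base 3] 3^(3 + 1) + 3^3  →[3↦4]→  4^(4 + 1) + 4^4 = 1280  −1 ⇒ G_2=1279
G_2=1279  [base 4] 4^(4 + 1) + 3·4^3 + 3·4^2 + 3·4 + 3  →[4↦5]→  5^(5 + 1) + 3·5^3 + 3·5^2 + 3·5 + 3 = 16093  −1 ⇒ G_3=16092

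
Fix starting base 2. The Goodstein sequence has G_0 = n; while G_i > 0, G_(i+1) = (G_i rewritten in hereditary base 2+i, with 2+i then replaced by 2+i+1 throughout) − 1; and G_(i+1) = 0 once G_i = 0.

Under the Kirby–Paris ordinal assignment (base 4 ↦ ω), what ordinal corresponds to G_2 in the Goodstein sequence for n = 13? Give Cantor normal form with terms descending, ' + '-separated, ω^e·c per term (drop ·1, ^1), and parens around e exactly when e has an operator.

(0) 13|_2 = 2^(2 + 1) + 2^2 + 1 ↦ 3^(3 + 1) + 3^3 + 1|_3 = 109 ⇒ 108
(1) 108|_3 = 3^(3 + 1) + 3^3 ↦ 4^(4 + 1) + 4^4|_4 = 1280 ⇒ 1279
(2) 1279|_4 = 4^(4 + 1) + 3·4^3 + 3·4^2 + 3·4 + 3 ↦ 5^(5 + 1) + 3·5^3 + 3·5^2 + 3·5 + 3|_5 = 16093 ⇒ 16092

ω^(ω + 1) + ω^3·3 + ω^2·3 + ω·3 + 3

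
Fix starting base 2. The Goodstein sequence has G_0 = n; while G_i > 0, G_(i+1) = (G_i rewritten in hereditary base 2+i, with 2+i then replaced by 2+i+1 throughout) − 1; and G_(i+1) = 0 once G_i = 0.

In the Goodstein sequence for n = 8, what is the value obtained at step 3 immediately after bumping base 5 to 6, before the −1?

step 0: 8 = 2^(2 + 1); sub 3 for 2: 3^(3 + 1); = 81; G_1 = 81−1 = 80
step 1: 80 = 2·3^3 + 2·3^2 + 2·3 + 2; sub 4 for 3: 2·4^4 + 2·4^2 + 2·4 + 2; = 554; G_2 = 554−1 = 553
step 2: 553 = 2·4^4 + 2·4^2 + 2·4 + 1; sub 5 for 4: 2·5^5 + 2·5^2 + 2·5 + 1; = 6311; G_3 = 6311−1 = 6310
step 3: 6310 = 2·5^5 + 2·5^2 + 2·5; sub 6 for 5: 2·6^6 + 2·6^2 + 2·6; = 93396; G_4 = 93396−1 = 93395

93396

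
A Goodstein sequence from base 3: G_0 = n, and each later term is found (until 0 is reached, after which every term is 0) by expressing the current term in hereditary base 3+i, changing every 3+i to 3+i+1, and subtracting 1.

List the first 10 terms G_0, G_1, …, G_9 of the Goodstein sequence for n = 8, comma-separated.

G_0=8  [base 3] 2·3 + 2  →[3↦4]→  2·4 + 2 = 10  −1 ⇒ G_1=9
G_1=9  [base 4] 2·4 + 1  →[4↦5]→  2·5 + 1 = 11  −1 ⇒ G_2=10
G_2=10  [base 5] 2·5  →[5↦6]→  2·6 = 12  −1 ⇒ G_3=11
G_3=11  [base 6] 6 + 5  →[6↦7]→  7 + 5 = 12  −1 ⇒ G_4=11
G_4=11  [base 7] 7 + 4  →[7↦8]→  8 + 4 = 12  −1 ⇒ G_5=11
G_5=11  [base 8] 8 + 3  →[8↦9]→  9 + 3 = 12  −1 ⇒ G_6=11
G_6=11  [base 9] 9 + 2  →[9↦10]→  10 + 2 = 12  −1 ⇒ G_7=11
G_7=11  [base 10] 10 + 1  →[10↦11]→  11 + 1 = 12  −1 ⇒ G_8=11
G_8=11  [base 11] 11  →[11↦12]→  12 = 12  −1 ⇒ G_9=11

8, 9, 10, 11, 11, 11, 11, 11, 11, 11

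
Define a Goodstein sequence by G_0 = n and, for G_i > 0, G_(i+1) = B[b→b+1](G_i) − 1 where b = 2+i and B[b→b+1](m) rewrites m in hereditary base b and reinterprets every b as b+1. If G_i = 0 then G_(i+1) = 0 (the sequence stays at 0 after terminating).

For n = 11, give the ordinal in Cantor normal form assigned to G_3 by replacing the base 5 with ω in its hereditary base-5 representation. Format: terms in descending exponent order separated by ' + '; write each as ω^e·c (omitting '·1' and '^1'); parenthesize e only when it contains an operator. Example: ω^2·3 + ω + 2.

ω^(ω + 1) + 2

G_0 = 11. HB_2(11) = 2^(2 + 1) + 2 + 1. Bump = 85. G_1 = 84.
G_1 = 84. HB_3(84) = 3^(3 + 1) + 3. Bump = 1028. G_2 = 1027.
G_2 = 1027. HB_4(1027) = 4^(4 + 1) + 3. Bump = 15628. G_3 = 15627.
G_3 = 15627. HB_5(15627) = 5^(5 + 1) + 2. Bump = 279938. G_4 = 279937.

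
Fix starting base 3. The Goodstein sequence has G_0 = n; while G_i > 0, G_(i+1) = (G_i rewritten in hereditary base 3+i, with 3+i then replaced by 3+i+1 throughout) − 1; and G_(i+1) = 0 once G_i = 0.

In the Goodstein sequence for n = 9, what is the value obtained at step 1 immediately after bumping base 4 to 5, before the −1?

18

step 0: 9 = 3^2; sub 4 for 3: 4^2; = 16; G_1 = 16−1 = 15
step 1: 15 = 3·4 + 3; sub 5 for 4: 3·5 + 3; = 18; G_2 = 18−1 = 17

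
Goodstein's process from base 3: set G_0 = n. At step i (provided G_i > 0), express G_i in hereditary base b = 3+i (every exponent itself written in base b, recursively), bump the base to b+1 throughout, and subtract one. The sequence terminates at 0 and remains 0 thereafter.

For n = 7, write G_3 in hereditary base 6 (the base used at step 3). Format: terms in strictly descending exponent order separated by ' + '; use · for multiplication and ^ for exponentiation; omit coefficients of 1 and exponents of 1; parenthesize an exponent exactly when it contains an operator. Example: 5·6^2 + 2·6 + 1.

base 3: 7 = 2·3 + 1; at 4: 2·4 + 1 = 9; next = 8
base 4: 8 = 2·4; at 5: 2·5 = 10; next = 9
base 5: 9 = 5 + 4; at 6: 6 + 4 = 10; next = 9
base 6: 9 = 6 + 3; at 7: 7 + 3 = 10; next = 9

6 + 3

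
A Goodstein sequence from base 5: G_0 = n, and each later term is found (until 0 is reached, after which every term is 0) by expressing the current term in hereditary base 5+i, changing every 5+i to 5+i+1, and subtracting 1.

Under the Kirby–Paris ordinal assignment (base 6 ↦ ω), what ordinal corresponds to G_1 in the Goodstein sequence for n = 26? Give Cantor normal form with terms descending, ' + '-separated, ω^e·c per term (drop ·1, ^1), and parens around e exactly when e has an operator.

ω^2

(0) 26|_5 = 5^2 + 1 ↦ 6^2 + 1|_6 = 37 ⇒ 36
(1) 36|_6 = 6^2 ↦ 7^2|_7 = 49 ⇒ 48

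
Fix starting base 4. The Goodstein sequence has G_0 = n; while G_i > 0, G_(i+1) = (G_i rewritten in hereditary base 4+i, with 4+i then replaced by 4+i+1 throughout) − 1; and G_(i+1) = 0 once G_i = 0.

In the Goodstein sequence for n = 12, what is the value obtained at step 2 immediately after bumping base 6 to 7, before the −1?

(0) 12|_4 = 3·4 ↦ 3·5|_5 = 15 ⇒ 14
(1) 14|_5 = 2·5 + 4 ↦ 2·6 + 4|_6 = 16 ⇒ 15
(2) 15|_6 = 2·6 + 3 ↦ 2·7 + 3|_7 = 17 ⇒ 16

17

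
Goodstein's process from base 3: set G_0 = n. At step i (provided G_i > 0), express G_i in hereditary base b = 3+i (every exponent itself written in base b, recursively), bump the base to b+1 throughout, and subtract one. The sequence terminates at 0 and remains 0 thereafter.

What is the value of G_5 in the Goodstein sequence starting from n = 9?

G_0=9  [base 3] 3^2  →[3↦4]→  4^2 = 16  −1 ⇒ G_1=15
G_1=15  [base 4] 3·4 + 3  →[4↦5]→  3·5 + 3 = 18  −1 ⇒ G_2=17
G_2=17  [base 5] 3·5 + 2  →[5↦6]→  3·6 + 2 = 20  −1 ⇒ G_3=19
G_3=19  [base 6] 3·6 + 1  →[6↦7]→  3·7 + 1 = 22  −1 ⇒ G_4=21
G_4=21  [base 7] 3·7  →[7↦8]→  3·8 = 24  −1 ⇒ G_5=23

23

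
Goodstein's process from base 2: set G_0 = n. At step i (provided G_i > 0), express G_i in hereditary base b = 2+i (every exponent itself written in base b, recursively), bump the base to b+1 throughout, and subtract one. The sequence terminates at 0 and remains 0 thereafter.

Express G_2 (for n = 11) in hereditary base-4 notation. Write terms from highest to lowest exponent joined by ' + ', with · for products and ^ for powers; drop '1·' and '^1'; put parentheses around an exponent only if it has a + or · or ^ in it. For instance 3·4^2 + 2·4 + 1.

4^(4 + 1) + 3

base 2: 11 = 2^(2 + 1) + 2 + 1; at 3: 3^(3 + 1) + 3 + 1 = 85; next = 84
base 3: 84 = 3^(3 + 1) + 3; at 4: 4^(4 + 1) + 4 = 1028; next = 1027
base 4: 1027 = 4^(4 + 1) + 3; at 5: 5^(5 + 1) + 3 = 15628; next = 15627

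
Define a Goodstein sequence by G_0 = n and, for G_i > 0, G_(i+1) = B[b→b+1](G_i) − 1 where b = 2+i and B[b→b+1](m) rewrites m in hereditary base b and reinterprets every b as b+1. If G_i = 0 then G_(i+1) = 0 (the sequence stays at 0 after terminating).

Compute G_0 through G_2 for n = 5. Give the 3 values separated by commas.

(0) 5|_2 = 2^2 + 1 ↦ 3^3 + 1|_3 = 28 ⇒ 27
(1) 27|_3 = 3^3 ↦ 4^4|_4 = 256 ⇒ 255

5, 27, 255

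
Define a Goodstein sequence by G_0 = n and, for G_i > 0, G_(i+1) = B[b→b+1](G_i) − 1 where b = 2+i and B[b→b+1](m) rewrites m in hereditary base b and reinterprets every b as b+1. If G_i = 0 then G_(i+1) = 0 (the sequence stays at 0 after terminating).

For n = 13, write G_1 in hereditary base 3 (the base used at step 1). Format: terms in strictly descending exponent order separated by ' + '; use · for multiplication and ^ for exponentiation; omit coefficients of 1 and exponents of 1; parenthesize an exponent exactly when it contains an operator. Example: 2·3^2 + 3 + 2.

G_0 = 13. HB_2(13) = 2^(2 + 1) + 2^2 + 1. Bump = 109. G_1 = 108.
G_1 = 108. HB_3(108) = 3^(3 + 1) + 3^3. Bump = 1280. G_2 = 1279.

3^(3 + 1) + 3^3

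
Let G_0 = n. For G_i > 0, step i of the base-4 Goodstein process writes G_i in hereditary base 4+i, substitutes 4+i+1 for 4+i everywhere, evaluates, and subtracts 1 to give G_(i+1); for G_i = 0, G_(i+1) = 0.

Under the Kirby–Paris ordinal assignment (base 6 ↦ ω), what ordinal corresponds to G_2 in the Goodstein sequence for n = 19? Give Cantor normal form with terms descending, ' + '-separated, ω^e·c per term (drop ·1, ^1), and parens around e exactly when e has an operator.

ω^2 + 1

G_0=19  [base 4] 4^2 + 3  →[4↦5]→  5^2 + 3 = 28  −1 ⇒ G_1=27
G_1=27  [base 5] 5^2 + 2  →[5↦6]→  6^2 + 2 = 38  −1 ⇒ G_2=37
G_2=37  [base 6] 6^2 + 1  →[6↦7]→  7^2 + 1 = 50  −1 ⇒ G_3=49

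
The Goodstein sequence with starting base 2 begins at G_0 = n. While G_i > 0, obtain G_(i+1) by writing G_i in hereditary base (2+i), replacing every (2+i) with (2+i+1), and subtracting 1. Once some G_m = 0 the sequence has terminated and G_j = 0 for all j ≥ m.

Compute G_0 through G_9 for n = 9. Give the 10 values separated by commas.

9 —HB2→ 2^(2 + 1) + 1 —bump→ 3^(3 + 1) + 1 = 82 —(−1)→ 81
81 —HB3→ 3^(3 + 1) —bump→ 4^(4 + 1) = 1024 —(−1)→ 1023
1023 —HB4→ 3·4^4 + 3·4^3 + 3·4^2 + 3·4 + 3 —bump→ 3·5^5 + 3·5^3 + 3·5^2 + 3·5 + 3 = 9843 —(−1)→ 9842
9842 —HB5→ 3·5^5 + 3·5^3 + 3·5^2 + 3·5 + 2 —bump→ 3·6^6 + 3·6^3 + 3·6^2 + 3·6 + 2 = 140744 —(−1)→ 140743
140743 —HB6→ 3·6^6 + 3·6^3 + 3·6^2 + 3·6 + 1 —bump→ 3·7^7 + 3·7^3 + 3·7^2 + 3·7 + 1 = 2471827 —(−1)→ 2471826
2471826 —HB7→ 3·7^7 + 3·7^3 + 3·7^2 + 3·7 —bump→ 3·8^8 + 3·8^3 + 3·8^2 + 3·8 = 50333400 —(−1)→ 50333399
50333399 —HB8→ 3·8^8 + 3·8^3 + 3·8^2 + 2·8 + 7 —bump→ 3·9^9 + 3·9^3 + 3·9^2 + 2·9 + 7 = 1162263922 —(−1)→ 1162263921
1162263921 —HB9→ 3·9^9 + 3·9^3 + 3·9^2 + 2·9 + 6 —bump→ 3·10^10 + 3·10^3 + 3·10^2 + 2·10 + 6 = 30000003326 —(−1)→ 30000003325
30000003325 —HB10→ 3·10^10 + 3·10^3 + 3·10^2 + 2·10 + 5 —bump→ 3·11^11 + 3·11^3 + 3·11^2 + 2·11 + 5 = 855935016216 —(−1)→ 855935016215

9, 81, 1023, 9842, 140743, 2471826, 50333399, 1162263921, 30000003325, 855935016215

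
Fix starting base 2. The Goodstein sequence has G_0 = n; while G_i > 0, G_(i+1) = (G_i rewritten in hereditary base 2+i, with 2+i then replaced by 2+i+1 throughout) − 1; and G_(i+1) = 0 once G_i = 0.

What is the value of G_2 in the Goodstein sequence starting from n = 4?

41

step 0: 4 = 2^2; sub 3 for 2: 3^3; = 27; G_1 = 27−1 = 26
step 1: 26 = 2·3^2 + 2·3 + 2; sub 4 for 3: 2·4^2 + 2·4 + 2; = 42; G_2 = 42−1 = 41
step 2: 41 = 2·4^2 + 2·4 + 1; sub 5 for 4: 2·5^2 + 2·5 + 1; = 61; G_3 = 61−1 = 60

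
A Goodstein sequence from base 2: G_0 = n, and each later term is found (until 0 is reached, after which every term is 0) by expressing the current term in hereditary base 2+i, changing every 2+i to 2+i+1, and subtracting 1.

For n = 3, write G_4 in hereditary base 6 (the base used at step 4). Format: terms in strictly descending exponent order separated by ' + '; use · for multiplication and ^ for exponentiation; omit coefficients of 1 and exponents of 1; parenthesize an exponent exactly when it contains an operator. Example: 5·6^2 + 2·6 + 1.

1

base 2: 3 = 2 + 1; at 3: 3 + 1 = 4; next = 3
base 3: 3 = 3; at 4: 4 = 4; next = 3
base 4: 3 = 3; at 5: 3 = 3; next = 2
base 5: 2 = 2; at 6: 2 = 2; next = 1
base 6: 1 = 1; at 7: 1 = 1; next = 0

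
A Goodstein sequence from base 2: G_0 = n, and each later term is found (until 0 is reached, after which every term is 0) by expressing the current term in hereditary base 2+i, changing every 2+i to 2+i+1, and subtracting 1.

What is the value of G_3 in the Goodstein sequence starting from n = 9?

9842

(0) 9|_2 = 2^(2 + 1) + 1 ↦ 3^(3 + 1) + 1|_3 = 82 ⇒ 81
(1) 81|_3 = 3^(3 + 1) ↦ 4^(4 + 1)|_4 = 1024 ⇒ 1023
(2) 1023|_4 = 3·4^4 + 3·4^3 + 3·4^2 + 3·4 + 3 ↦ 3·5^5 + 3·5^3 + 3·5^2 + 3·5 + 3|_5 = 9843 ⇒ 9842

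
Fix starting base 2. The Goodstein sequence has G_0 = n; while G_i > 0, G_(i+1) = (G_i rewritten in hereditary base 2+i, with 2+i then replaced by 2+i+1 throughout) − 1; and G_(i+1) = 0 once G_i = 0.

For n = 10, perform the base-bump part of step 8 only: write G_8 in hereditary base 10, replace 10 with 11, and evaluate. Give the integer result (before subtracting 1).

(0) 10|_2 = 2^(2 + 1) + 2 ↦ 3^(3 + 1) + 3|_3 = 84 ⇒ 83
(1) 83|_3 = 3^(3 + 1) + 2 ↦ 4^(4 + 1) + 2|_4 = 1026 ⇒ 1025
(2) 1025|_4 = 4^(4 + 1) + 1 ↦ 5^(5 + 1) + 1|_5 = 15626 ⇒ 15625
(3) 15625|_5 = 5^(5 + 1) ↦ 6^(6 + 1)|_6 = 279936 ⇒ 279935
(4) 279935|_6 = 5·6^6 + 5·6^5 + 5·6^4 + 5·6^3 + 5·6^2 + 5·6 + 5 ↦ 5·7^7 + 5·7^5 + 5·7^4 + 5·7^3 + 5·7^2 + 5·7 + 5|_7 = 4215755 ⇒ 4215754
(5) 4215754|_7 = 5·7^7 + 5·7^5 + 5·7^4 + 5·7^3 + 5·7^2 + 5·7 + 4 ↦ 5·8^8 + 5·8^5 + 5·8^4 + 5·8^3 + 5·8^2 + 5·8 + 4|_8 = 84073324 ⇒ 84073323
(6) 84073323|_8 = 5·8^8 + 5·8^5 + 5·8^4 + 5·8^3 + 5·8^2 + 5·8 + 3 ↦ 5·9^9 + 5·9^5 + 5·9^4 + 5·9^3 + 5·9^2 + 5·9 + 3|_9 = 1937434593 ⇒ 1937434592
(7) 1937434592|_9 = 5·9^9 + 5·9^5 + 5·9^4 + 5·9^3 + 5·9^2 + 5·9 + 2 ↦ 5·10^10 + 5·10^5 + 5·10^4 + 5·10^3 + 5·10^2 + 5·10 + 2|_10 = 50000555552 ⇒ 50000555551

1426559238831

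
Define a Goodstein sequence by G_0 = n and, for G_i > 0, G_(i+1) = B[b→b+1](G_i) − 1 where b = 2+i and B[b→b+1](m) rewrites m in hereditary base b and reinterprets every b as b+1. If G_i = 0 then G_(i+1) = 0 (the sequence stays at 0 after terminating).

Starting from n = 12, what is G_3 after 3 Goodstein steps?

i=0: 12 = 2^(2 + 1) + 2^2 (b=2); 2→3: 3^(3 + 1) + 3^3 = 108; 108−1 = 107
i=1: 107 = 3^(3 + 1) + 2·3^2 + 2·3 + 2 (b=3); 3→4: 4^(4 + 1) + 2·4^2 + 2·4 + 2 = 1066; 1066−1 = 1065
i=2: 1065 = 4^(4 + 1) + 2·4^2 + 2·4 + 1 (b=4); 4→5: 5^(5 + 1) + 2·5^2 + 2·5 + 1 = 15686; 15686−1 = 15685
i=3: 15685 = 5^(5 + 1) + 2·5^2 + 2·5 (b=5); 5→6: 6^(6 + 1) + 2·6^2 + 2·6 = 280020; 280020−1 = 280019

15685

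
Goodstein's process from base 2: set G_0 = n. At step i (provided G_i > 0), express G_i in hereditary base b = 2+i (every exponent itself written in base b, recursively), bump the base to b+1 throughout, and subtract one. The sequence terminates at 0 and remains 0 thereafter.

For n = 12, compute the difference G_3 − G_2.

14620

base 2: 12 = 2^(2 + 1) + 2^2; at 3: 3^(3 + 1) + 3^3 = 108; next = 107
base 3: 107 = 3^(3 + 1) + 2·3^2 + 2·3 + 2; at 4: 4^(4 + 1) + 2·4^2 + 2·4 + 2 = 1066; next = 1065
base 4: 1065 = 4^(4 + 1) + 2·4^2 + 2·4 + 1; at 5: 5^(5 + 1) + 2·5^2 + 2·5 + 1 = 15686; next = 15685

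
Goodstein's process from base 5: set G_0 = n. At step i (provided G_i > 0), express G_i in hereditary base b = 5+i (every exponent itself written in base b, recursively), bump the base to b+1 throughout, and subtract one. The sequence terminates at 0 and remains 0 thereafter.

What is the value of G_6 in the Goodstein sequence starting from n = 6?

base 5: 6 = 5 + 1; at 6: 6 + 1 = 7; next = 6
base 6: 6 = 6; at 7: 7 = 7; next = 6
base 7: 6 = 6; at 8: 6 = 6; next = 5
base 8: 5 = 5; at 9: 5 = 5; next = 4
base 9: 4 = 4; at 10: 4 = 4; next = 3
base 10: 3 = 3; at 11: 3 = 3; next = 2
base 11: 2 = 2; at 12: 2 = 2; next = 1

2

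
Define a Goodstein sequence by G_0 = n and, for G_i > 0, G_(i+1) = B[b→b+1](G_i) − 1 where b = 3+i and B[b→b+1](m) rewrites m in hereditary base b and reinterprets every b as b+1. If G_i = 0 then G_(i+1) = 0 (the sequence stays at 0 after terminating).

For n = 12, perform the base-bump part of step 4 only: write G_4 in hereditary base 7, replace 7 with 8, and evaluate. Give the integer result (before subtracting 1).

64

[0] 12 ≡ 3^2 + 3 (base 3). Lift 4: 20. −1: 19.
[1] 19 ≡ 4^2 + 3 (base 4). Lift 5: 28. −1: 27.
[2] 27 ≡ 5^2 + 2 (base 5). Lift 6: 38. −1: 37.
[3] 37 ≡ 6^2 + 1 (base 6). Lift 7: 50. −1: 49.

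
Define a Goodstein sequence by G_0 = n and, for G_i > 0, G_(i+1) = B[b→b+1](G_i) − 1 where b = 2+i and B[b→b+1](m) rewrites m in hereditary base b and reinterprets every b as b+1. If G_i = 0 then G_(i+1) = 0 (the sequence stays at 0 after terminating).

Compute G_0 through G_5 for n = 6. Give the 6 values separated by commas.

6, 29, 257, 3125, 46655, 98039

i=0: 6 = 2^2 + 2 (b=2); 2→3: 3^3 + 3 = 30; 30−1 = 29
i=1: 29 = 3^3 + 2 (b=3); 3→4: 4^4 + 2 = 258; 258−1 = 257
i=2: 257 = 4^4 + 1 (b=4); 4→5: 5^5 + 1 = 3126; 3126−1 = 3125
i=3: 3125 = 5^5 (b=5); 5→6: 6^6 = 46656; 46656−1 = 46655
i=4: 46655 = 5·6^5 + 5·6^4 + 5·6^3 + 5·6^2 + 5·6 + 5 (b=6); 6→7: 5·7^5 + 5·7^4 + 5·7^3 + 5·7^2 + 5·7 + 5 = 98040; 98040−1 = 98039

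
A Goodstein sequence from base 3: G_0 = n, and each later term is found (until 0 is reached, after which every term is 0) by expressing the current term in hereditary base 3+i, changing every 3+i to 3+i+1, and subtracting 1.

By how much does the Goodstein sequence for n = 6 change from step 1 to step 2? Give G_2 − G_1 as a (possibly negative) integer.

(0) 6|_3 = 2·3 ↦ 2·4|_4 = 8 ⇒ 7
(1) 7|_4 = 4 + 3 ↦ 5 + 3|_5 = 8 ⇒ 7

0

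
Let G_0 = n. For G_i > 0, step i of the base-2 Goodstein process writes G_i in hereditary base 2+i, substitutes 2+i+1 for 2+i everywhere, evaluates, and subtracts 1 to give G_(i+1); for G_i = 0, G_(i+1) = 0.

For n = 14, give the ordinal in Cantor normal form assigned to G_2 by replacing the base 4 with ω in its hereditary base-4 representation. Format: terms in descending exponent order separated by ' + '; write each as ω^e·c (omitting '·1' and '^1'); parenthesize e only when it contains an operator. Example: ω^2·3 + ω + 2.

step 0: 14 = 2^(2 + 1) + 2^2 + 2; sub 3 for 2: 3^(3 + 1) + 3^3 + 3; = 111; G_1 = 111−1 = 110
step 1: 110 = 3^(3 + 1) + 3^3 + 2; sub 4 for 3: 4^(4 + 1) + 4^4 + 2; = 1282; G_2 = 1282−1 = 1281

ω^(ω + 1) + ω^ω + 1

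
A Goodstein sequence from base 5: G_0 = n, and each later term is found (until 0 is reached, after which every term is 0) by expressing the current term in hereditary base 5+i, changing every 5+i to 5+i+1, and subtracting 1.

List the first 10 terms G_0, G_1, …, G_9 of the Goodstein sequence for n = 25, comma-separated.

25, 35, 39, 43, 47, 51, 55, 59, 62, 65

step 0: 25 = 5^2; sub 6 for 5: 6^2; = 36; G_1 = 36−1 = 35
step 1: 35 = 5·6 + 5; sub 7 for 6: 5·7 + 5; = 40; G_2 = 40−1 = 39
step 2: 39 = 5·7 + 4; sub 8 for 7: 5·8 + 4; = 44; G_3 = 44−1 = 43
step 3: 43 = 5·8 + 3; sub 9 for 8: 5·9 + 3; = 48; G_4 = 48−1 = 47
step 4: 47 = 5·9 + 2; sub 10 for 9: 5·10 + 2; = 52; G_5 = 52−1 = 51
step 5: 51 = 5·10 + 1; sub 11 for 10: 5·11 + 1; = 56; G_6 = 56−1 = 55
step 6: 55 = 5·11; sub 12 for 11: 5·12; = 60; G_7 = 60−1 = 59
step 7: 59 = 4·12 + 11; sub 13 for 12: 4·13 + 11; = 63; G_8 = 63−1 = 62
step 8: 62 = 4·13 + 10; sub 14 for 13: 4·14 + 10; = 66; G_9 = 66−1 = 65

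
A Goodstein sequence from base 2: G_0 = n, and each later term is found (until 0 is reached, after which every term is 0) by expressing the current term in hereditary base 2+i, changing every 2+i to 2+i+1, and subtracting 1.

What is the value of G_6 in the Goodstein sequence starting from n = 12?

G_0=12  [base 2] 2^(2 + 1) + 2^2  →[2↦3]→  3^(3 + 1) + 3^3 = 108  −1 ⇒ G_1=107
G_1=107  [base 3] 3^(3 + 1) + 2·3^2 + 2·3 + 2  →[3↦4]→  4^(4 + 1) + 2·4^2 + 2·4 + 2 = 1066  −1 ⇒ G_2=1065
G_2=1065  [base 4] 4^(4 + 1) + 2·4^2 + 2·4 + 1  →[4↦5]→  5^(5 + 1) + 2·5^2 + 2·5 + 1 = 15686  −1 ⇒ G_3=15685
G_3=15685  [base 5] 5^(5 + 1) + 2·5^2 + 2·5  →[5↦6]→  6^(6 + 1) + 2·6^2 + 2·6 = 280020  −1 ⇒ G_4=280019
G_4=280019  [base 6] 6^(6 + 1) + 2·6^2 + 6 + 5  →[6↦7]→  7^(7 + 1) + 2·7^2 + 7 + 5 = 5764911  −1 ⇒ G_5=5764910
G_5=5764910  [base 7] 7^(7 + 1) + 2·7^2 + 7 + 4  →[7↦8]→  8^(8 + 1) + 2·8^2 + 8 + 4 = 134217868  −1 ⇒ G_6=134217867
G_6=134217867  [base 8] 8^(8 + 1) + 2·8^2 + 8 + 3  →[8↦9]→  9^(9 + 1) + 2·9^2 + 9 + 3 = 3486784575  −1 ⇒ G_7=3486784574

134217867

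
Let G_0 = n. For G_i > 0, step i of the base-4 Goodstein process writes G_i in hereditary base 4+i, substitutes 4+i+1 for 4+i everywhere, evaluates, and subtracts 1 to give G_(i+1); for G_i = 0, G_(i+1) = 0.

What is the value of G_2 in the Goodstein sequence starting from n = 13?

13 —HB4→ 3·4 + 1 —bump→ 3·5 + 1 = 16 —(−1)→ 15
15 —HB5→ 3·5 —bump→ 3·6 = 18 —(−1)→ 17

17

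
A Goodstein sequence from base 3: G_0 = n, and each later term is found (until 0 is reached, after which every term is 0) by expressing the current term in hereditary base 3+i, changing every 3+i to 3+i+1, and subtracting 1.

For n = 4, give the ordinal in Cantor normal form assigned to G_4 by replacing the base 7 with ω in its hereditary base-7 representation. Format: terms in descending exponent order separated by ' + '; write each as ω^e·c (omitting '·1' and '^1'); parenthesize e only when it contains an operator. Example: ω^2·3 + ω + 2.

base 3: 4 = 3 + 1; at 4: 4 + 1 = 5; next = 4
base 4: 4 = 4; at 5: 5 = 5; next = 4
base 5: 4 = 4; at 6: 4 = 4; next = 3
base 6: 3 = 3; at 7: 3 = 3; next = 2
base 7: 2 = 2; at 8: 2 = 2; next = 1

2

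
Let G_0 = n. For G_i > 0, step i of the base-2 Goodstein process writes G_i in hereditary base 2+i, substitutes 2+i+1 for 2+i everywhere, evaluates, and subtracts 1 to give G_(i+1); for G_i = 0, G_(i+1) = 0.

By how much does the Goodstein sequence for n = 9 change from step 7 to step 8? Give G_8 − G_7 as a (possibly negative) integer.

i=0: 9 = 2^(2 + 1) + 1 (b=2); 2→3: 3^(3 + 1) + 1 = 82; 82−1 = 81
i=1: 81 = 3^(3 + 1) (b=3); 3→4: 4^(4 + 1) = 1024; 1024−1 = 1023
i=2: 1023 = 3·4^4 + 3·4^3 + 3·4^2 + 3·4 + 3 (b=4); 4→5: 3·5^5 + 3·5^3 + 3·5^2 + 3·5 + 3 = 9843; 9843−1 = 9842
i=3: 9842 = 3·5^5 + 3·5^3 + 3·5^2 + 3·5 + 2 (b=5); 5→6: 3·6^6 + 3·6^3 + 3·6^2 + 3·6 + 2 = 140744; 140744−1 = 140743
i=4: 140743 = 3·6^6 + 3·6^3 + 3·6^2 + 3·6 + 1 (b=6); 6→7: 3·7^7 + 3·7^3 + 3·7^2 + 3·7 + 1 = 2471827; 2471827−1 = 2471826
i=5: 2471826 = 3·7^7 + 3·7^3 + 3·7^2 + 3·7 (b=7); 7→8: 3·8^8 + 3·8^3 + 3·8^2 + 3·8 = 50333400; 50333400−1 = 50333399
i=6: 50333399 = 3·8^8 + 3·8^3 + 3·8^2 + 2·8 + 7 (b=8); 8→9: 3·9^9 + 3·9^3 + 3·9^2 + 2·9 + 7 = 1162263922; 1162263922−1 = 1162263921
i=7: 1162263921 = 3·9^9 + 3·9^3 + 3·9^2 + 2·9 + 6 (b=9); 9→10: 3·10^10 + 3·10^3 + 3·10^2 + 2·10 + 6 = 30000003326; 30000003326−1 = 30000003325

28837739404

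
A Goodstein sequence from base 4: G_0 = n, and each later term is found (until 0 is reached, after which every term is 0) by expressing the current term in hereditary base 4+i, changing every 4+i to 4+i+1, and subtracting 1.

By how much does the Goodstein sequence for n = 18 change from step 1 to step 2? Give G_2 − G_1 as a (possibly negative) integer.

10

(0) 18|_4 = 4^2 + 2 ↦ 5^2 + 2|_5 = 27 ⇒ 26
(1) 26|_5 = 5^2 + 1 ↦ 6^2 + 1|_6 = 37 ⇒ 36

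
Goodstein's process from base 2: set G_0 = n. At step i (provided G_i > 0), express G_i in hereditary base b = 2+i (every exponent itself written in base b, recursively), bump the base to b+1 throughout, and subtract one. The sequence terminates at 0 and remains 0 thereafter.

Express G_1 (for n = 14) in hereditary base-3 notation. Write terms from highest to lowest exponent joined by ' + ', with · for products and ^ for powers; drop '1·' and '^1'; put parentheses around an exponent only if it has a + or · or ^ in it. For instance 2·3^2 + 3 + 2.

3^(3 + 1) + 3^3 + 2

i=0: 14 = 2^(2 + 1) + 2^2 + 2 (b=2); 2→3: 3^(3 + 1) + 3^3 + 3 = 111; 111−1 = 110
i=1: 110 = 3^(3 + 1) + 3^3 + 2 (b=3); 3→4: 4^(4 + 1) + 4^4 + 2 = 1282; 1282−1 = 1281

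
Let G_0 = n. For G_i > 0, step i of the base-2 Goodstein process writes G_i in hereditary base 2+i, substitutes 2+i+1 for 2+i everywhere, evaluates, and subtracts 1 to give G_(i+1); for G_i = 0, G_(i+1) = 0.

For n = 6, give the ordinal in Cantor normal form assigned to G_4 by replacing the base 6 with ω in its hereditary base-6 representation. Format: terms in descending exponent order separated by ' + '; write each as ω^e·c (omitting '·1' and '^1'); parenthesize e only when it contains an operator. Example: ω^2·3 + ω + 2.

ω^5·5 + ω^4·5 + ω^3·5 + ω^2·5 + ω·5 + 5

G_0=6  [base 2] 2^2 + 2  →[2↦3]→  3^3 + 3 = 30  −1 ⇒ G_1=29
G_1=29  [base 3] 3^3 + 2  →[3↦4]→  4^4 + 2 = 258  −1 ⇒ G_2=257
G_2=257  [base 4] 4^4 + 1  →[4↦5]→  5^5 + 1 = 3126  −1 ⇒ G_3=3125
G_3=3125  [base 5] 5^5  →[5↦6]→  6^6 = 46656  −1 ⇒ G_4=46655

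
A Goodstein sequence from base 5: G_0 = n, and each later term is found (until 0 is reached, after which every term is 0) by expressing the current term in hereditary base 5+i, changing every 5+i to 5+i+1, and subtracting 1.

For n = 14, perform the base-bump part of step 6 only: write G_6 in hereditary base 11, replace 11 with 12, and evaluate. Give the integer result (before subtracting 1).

base 5: 14 = 2·5 + 4; at 6: 2·6 + 4 = 16; next = 15
base 6: 15 = 2·6 + 3; at 7: 2·7 + 3 = 17; next = 16
base 7: 16 = 2·7 + 2; at 8: 2·8 + 2 = 18; next = 17
base 8: 17 = 2·8 + 1; at 9: 2·9 + 1 = 19; next = 18
base 9: 18 = 2·9; at 10: 2·10 = 20; next = 19
base 10: 19 = 10 + 9; at 11: 11 + 9 = 20; next = 19
base 11: 19 = 11 + 8; at 12: 12 + 8 = 20; next = 19

20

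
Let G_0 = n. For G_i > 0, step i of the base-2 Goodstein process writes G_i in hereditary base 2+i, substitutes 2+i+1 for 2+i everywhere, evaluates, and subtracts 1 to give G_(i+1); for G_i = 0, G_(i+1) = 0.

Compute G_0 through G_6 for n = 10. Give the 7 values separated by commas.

step 0: 10 = 2^(2 + 1) + 2; sub 3 for 2: 3^(3 + 1) + 3; = 84; G_1 = 84−1 = 83
step 1: 83 = 3^(3 + 1) + 2; sub 4 for 3: 4^(4 + 1) + 2; = 1026; G_2 = 1026−1 = 1025
step 2: 1025 = 4^(4 + 1) + 1; sub 5 for 4: 5^(5 + 1) + 1; = 15626; G_3 = 15626−1 = 15625
step 3: 15625 = 5^(5 + 1); sub 6 for 5: 6^(6 + 1); = 279936; G_4 = 279936−1 = 279935
step 4: 279935 = 5·6^6 + 5·6^5 + 5·6^4 + 5·6^3 + 5·6^2 + 5·6 + 5; sub 7 for 6: 5·7^7 + 5·7^5 + 5·7^4 + 5·7^3 + 5·7^2 + 5·7 + 5; = 4215755; G_5 = 4215755−1 = 4215754
step 5: 4215754 = 5·7^7 + 5·7^5 + 5·7^4 + 5·7^3 + 5·7^2 + 5·7 + 4; sub 8 for 7: 5·8^8 + 5·8^5 + 5·8^4 + 5·8^3 + 5·8^2 + 5·8 + 4; = 84073324; G_6 = 84073324−1 = 84073323

10, 83, 1025, 15625, 279935, 4215754, 84073323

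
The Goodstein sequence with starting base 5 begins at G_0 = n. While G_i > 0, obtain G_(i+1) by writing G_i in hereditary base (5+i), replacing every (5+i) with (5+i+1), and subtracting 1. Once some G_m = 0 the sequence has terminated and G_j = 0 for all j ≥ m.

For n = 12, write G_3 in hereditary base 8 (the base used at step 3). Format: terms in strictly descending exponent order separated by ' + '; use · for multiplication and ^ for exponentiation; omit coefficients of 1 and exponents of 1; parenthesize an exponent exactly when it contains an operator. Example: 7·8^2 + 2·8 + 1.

8 + 7

G_0 = 12. HB_5(12) = 2·5 + 2. Bump = 14. G_1 = 13.
G_1 = 13. HB_6(13) = 2·6 + 1. Bump = 15. G_2 = 14.
G_2 = 14. HB_7(14) = 2·7. Bump = 16. G_3 = 15.
G_3 = 15. HB_8(15) = 8 + 7. Bump = 16. G_4 = 15.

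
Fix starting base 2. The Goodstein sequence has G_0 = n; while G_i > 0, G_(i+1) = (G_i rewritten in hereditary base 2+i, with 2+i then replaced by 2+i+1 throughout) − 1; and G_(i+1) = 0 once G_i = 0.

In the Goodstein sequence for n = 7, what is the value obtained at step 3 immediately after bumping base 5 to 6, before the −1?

46658

[0] 7 ≡ 2^2 + 2 + 1 (base 2). Lift 3: 31. −1: 30.
[1] 30 ≡ 3^3 + 3 (base 3). Lift 4: 260. −1: 259.
[2] 259 ≡ 4^4 + 3 (base 4). Lift 5: 3128. −1: 3127.
[3] 3127 ≡ 5^5 + 2 (base 5). Lift 6: 46658. −1: 46657.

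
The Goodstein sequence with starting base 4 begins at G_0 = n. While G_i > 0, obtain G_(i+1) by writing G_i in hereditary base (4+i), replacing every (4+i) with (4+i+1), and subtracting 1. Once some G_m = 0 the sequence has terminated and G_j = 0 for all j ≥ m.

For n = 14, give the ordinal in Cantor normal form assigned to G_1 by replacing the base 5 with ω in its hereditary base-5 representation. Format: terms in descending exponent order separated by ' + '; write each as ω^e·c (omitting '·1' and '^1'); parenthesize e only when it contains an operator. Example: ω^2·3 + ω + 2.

ω·3 + 1

step 0: 14 = 3·4 + 2; sub 5 for 4: 3·5 + 2; = 17; G_1 = 17−1 = 16
step 1: 16 = 3·5 + 1; sub 6 for 5: 3·6 + 1; = 19; G_2 = 19−1 = 18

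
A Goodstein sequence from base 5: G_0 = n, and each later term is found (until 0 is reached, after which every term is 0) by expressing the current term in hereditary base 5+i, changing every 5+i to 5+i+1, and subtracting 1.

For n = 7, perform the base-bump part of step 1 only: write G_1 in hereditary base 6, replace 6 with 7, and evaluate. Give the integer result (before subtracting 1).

8

base 5: 7 = 5 + 2; at 6: 6 + 2 = 8; next = 7
base 6: 7 = 6 + 1; at 7: 7 + 1 = 8; next = 7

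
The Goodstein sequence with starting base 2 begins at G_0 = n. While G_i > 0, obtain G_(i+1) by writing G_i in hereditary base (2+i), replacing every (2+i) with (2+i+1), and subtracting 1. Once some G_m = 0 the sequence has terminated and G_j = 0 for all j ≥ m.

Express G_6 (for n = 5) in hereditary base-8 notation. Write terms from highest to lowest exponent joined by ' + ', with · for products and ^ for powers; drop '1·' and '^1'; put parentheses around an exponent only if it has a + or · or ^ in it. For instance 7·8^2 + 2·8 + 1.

[0] 5 ≡ 2^2 + 1 (base 2). Lift 3: 28. −1: 27.
[1] 27 ≡ 3^3 (base 3). Lift 4: 256. −1: 255.
[2] 255 ≡ 3·4^3 + 3·4^2 + 3·4 + 3 (base 4). Lift 5: 468. −1: 467.
[3] 467 ≡ 3·5^3 + 3·5^2 + 3·5 + 2 (base 5). Lift 6: 776. −1: 775.
[4] 775 ≡ 3·6^3 + 3·6^2 + 3·6 + 1 (base 6). Lift 7: 1198. −1: 1197.
[5] 1197 ≡ 3·7^3 + 3·7^2 + 3·7 (base 7). Lift 8: 1752. −1: 1751.
[6] 1751 ≡ 3·8^3 + 3·8^2 + 2·8 + 7 (base 8). Lift 9: 2455. −1: 2454.

3·8^3 + 3·8^2 + 2·8 + 7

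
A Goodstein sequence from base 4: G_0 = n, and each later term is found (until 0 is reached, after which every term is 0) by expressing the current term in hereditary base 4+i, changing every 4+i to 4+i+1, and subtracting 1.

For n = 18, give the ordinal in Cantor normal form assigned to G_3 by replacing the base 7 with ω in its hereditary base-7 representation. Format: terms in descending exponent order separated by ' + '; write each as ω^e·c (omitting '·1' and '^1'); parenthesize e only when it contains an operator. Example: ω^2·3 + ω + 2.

G_0 = 18. HB_4(18) = 4^2 + 2. Bump = 27. G_1 = 26.
G_1 = 26. HB_5(26) = 5^2 + 1. Bump = 37. G_2 = 36.
G_2 = 36. HB_6(36) = 6^2. Bump = 49. G_3 = 48.
G_3 = 48. HB_7(48) = 6·7 + 6. Bump = 54. G_4 = 53.

ω·6 + 6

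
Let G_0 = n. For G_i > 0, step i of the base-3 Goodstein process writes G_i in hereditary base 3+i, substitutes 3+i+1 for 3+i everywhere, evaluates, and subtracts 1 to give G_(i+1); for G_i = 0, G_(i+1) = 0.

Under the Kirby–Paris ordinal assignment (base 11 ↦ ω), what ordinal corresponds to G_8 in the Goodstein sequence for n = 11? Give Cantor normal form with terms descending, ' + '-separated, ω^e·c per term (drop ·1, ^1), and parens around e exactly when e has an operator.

ω·5

(0) 11|_3 = 3^2 + 2 ↦ 4^2 + 2|_4 = 18 ⇒ 17
(1) 17|_4 = 4^2 + 1 ↦ 5^2 + 1|_5 = 26 ⇒ 25
(2) 25|_5 = 5^2 ↦ 6^2|_6 = 36 ⇒ 35
(3) 35|_6 = 5·6 + 5 ↦ 5·7 + 5|_7 = 40 ⇒ 39
(4) 39|_7 = 5·7 + 4 ↦ 5·8 + 4|_8 = 44 ⇒ 43
(5) 43|_8 = 5·8 + 3 ↦ 5·9 + 3|_9 = 48 ⇒ 47
(6) 47|_9 = 5·9 + 2 ↦ 5·10 + 2|_10 = 52 ⇒ 51
(7) 51|_10 = 5·10 + 1 ↦ 5·11 + 1|_11 = 56 ⇒ 55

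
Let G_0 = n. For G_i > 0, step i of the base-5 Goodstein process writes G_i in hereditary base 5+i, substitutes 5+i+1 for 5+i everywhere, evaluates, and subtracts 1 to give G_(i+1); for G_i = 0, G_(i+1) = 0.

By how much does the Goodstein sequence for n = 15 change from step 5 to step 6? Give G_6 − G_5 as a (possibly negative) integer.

G_0=15  [base 5] 3·5  →[5↦6]→  3·6 = 18  −1 ⇒ G_1=17
G_1=17  [base 6] 2·6 + 5  →[6↦7]→  2·7 + 5 = 19  −1 ⇒ G_2=18
G_2=18  [base 7] 2·7 + 4  →[7↦8]→  2·8 + 4 = 20  −1 ⇒ G_3=19
G_3=19  [base 8] 2·8 + 3  →[8↦9]→  2·9 + 3 = 21  −1 ⇒ G_4=20
G_4=20  [base 9] 2·9 + 2  →[9↦10]→  2·10 + 2 = 22  −1 ⇒ G_5=21
G_5=21  [base 10] 2·10 + 1  →[10↦11]→  2·11 + 1 = 23  −1 ⇒ G_6=22

1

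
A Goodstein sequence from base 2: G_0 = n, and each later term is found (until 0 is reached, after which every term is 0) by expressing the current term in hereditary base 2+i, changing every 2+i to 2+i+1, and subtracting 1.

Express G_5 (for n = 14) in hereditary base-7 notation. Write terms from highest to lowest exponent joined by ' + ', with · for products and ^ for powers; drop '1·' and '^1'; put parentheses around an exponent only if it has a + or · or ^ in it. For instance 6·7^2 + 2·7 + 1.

7^(7 + 1) + 5·7^5 + 5·7^4 + 5·7^3 + 5·7^2 + 5·7 + 4

[0] 14 ≡ 2^(2 + 1) + 2^2 + 2 (base 2). Lift 3: 111. −1: 110.
[1] 110 ≡ 3^(3 + 1) + 3^3 + 2 (base 3). Lift 4: 1282. −1: 1281.
[2] 1281 ≡ 4^(4 + 1) + 4^4 + 1 (base 4). Lift 5: 18751. −1: 18750.
[3] 18750 ≡ 5^(5 + 1) + 5^5 (base 5). Lift 6: 326592. −1: 326591.
[4] 326591 ≡ 6^(6 + 1) + 5·6^5 + 5·6^4 + 5·6^3 + 5·6^2 + 5·6 + 5 (base 6). Lift 7: 5862841. −1: 5862840.
[5] 5862840 ≡ 7^(7 + 1) + 5·7^5 + 5·7^4 + 5·7^3 + 5·7^2 + 5·7 + 4 (base 7). Lift 8: 134404972. −1: 134404971.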